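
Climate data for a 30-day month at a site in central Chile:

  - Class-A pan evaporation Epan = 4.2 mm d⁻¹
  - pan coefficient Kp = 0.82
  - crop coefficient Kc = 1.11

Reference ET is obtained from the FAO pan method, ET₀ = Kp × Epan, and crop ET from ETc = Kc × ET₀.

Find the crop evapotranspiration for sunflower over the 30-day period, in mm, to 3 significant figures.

ET₀ = 0.82 × 4.2 = 3.4440 mm/d
ETc = Kc × ET₀ = 1.11 × 3.4440 = 3.8228 mm/d
Over 30 days: 3.8228 × 30 = 114.684 mm

115 mm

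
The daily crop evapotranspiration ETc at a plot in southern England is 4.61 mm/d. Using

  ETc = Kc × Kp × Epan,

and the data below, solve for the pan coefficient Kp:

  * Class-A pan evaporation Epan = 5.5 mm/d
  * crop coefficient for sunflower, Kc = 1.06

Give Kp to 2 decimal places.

0.79

ETc = Kc × Kp × Epan  ⇒  Kp = ETc / (Kc × Epan)
Kp = 4.61 / (1.06 × 5.5) = 4.61 / 5.830 = 0.7907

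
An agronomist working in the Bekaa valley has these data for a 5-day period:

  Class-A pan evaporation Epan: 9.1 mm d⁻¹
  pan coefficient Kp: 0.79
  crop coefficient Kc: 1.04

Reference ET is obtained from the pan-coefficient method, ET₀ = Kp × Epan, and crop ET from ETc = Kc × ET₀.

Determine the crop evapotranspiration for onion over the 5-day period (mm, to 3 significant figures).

ET₀ = 0.79 × 9.1 = 7.1890 mm/d
ETc = Kc × ET₀ = 1.04 × 7.1890 = 7.4766 mm/d
Over 5 days: 7.4766 × 5 = 37.383 mm

37.4 mm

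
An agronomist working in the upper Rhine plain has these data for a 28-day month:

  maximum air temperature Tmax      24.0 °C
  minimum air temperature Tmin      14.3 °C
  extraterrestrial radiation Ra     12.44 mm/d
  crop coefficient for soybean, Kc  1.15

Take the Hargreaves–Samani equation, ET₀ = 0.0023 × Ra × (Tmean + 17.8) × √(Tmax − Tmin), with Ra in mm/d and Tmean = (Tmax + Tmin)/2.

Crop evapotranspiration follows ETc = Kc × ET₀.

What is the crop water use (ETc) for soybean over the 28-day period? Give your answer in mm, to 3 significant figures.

Tmean = (24.0 + 14.3)/2 = 19.15 °C
ET₀ = 0.0023 × 12.44 × (19.15 + 17.8) × √9.7 = 0.0023 × 12.44 × 36.95 × 3.1145 = 3.2927 mm/d
ETc = Kc × ET₀ = 1.15 × 3.2927 = 3.7866 mm/d
Over 28 days: 3.7866 × 28 = 106.025 mm

106 mm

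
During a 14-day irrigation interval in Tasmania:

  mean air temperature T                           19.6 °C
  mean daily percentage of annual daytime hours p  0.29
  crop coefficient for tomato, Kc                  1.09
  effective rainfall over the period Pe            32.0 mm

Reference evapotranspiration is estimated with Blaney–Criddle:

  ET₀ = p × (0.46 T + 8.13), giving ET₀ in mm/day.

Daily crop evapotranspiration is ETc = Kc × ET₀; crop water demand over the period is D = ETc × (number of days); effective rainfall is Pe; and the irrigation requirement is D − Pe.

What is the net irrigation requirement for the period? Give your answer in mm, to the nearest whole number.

44 mm

ET₀ = 0.29 × (0.46 × 19.6 + 8.13) = 0.29 × 17.146 = 4.9723 mm/d
ETc = Kc × ET₀ = 1.09 × 4.9723 = 5.4198 mm/d
Crop demand D = ETc × 14 d = 5.4198 × 14 = 75.877 mm
D − Pe = 75.877 − 32.0 = 43.877 mm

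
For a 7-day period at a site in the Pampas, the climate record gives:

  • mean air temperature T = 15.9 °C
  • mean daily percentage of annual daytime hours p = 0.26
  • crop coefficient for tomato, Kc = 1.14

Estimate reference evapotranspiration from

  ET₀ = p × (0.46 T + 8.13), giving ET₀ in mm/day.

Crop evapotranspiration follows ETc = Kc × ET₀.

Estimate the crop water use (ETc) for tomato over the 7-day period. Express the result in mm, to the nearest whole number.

32 mm

ET₀ = 0.26 × (0.46 × 15.9 + 8.13) = 0.26 × 15.444 = 4.0154 mm/d
ETc = Kc × ET₀ = 1.14 × 4.0154 = 4.5776 mm/d
Over 7 days: 4.5776 × 7 = 32.043 mm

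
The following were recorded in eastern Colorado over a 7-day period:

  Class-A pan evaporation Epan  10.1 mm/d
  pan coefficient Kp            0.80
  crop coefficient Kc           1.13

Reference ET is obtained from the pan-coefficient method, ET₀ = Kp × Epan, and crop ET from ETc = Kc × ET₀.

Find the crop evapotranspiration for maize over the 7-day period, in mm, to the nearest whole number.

ET₀ = 0.80 × 10.1 = 8.0800 mm/d
ETc = Kc × ET₀ = 1.13 × 8.0800 = 9.1304 mm/d
Over 7 days: 9.1304 × 7 = 63.913 mm

64 mm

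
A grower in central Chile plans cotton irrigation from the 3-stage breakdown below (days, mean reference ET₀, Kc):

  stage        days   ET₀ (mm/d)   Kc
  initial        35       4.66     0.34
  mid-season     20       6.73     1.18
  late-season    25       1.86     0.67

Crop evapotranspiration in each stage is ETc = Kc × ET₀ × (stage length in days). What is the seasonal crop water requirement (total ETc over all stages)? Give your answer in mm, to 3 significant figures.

initial: 0.34 × 4.66 × 35 = 55.45 mm
mid-season: 1.18 × 6.73 × 20 = 158.83 mm
late-season: 0.67 × 1.86 × 25 = 31.16 mm
Seasonal total = 245.44 mm

245 mm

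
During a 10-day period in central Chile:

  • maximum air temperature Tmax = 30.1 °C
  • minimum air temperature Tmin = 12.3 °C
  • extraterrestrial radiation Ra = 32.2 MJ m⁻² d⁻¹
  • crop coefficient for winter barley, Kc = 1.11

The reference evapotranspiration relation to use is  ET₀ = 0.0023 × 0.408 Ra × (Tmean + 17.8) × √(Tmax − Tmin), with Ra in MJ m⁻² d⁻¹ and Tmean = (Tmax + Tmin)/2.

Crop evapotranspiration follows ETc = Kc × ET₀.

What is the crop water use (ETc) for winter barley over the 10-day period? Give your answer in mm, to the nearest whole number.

Tmean = (30.1 + 12.3)/2 = 21.20 °C
0.408 Ra = 0.408 × 32.2 = 13.1376 mm/d equivalent
ET₀ = 0.0023 × 13.1376 × (21.20 + 17.8) × √17.8 = 0.0023 × 13.1376 × 39.00 × 4.2190 = 4.9718 mm/d
ETc = Kc × ET₀ = 1.11 × 4.9718 = 5.5187 mm/d
Over 10 days: 5.5187 × 10 = 55.187 mm

55 mm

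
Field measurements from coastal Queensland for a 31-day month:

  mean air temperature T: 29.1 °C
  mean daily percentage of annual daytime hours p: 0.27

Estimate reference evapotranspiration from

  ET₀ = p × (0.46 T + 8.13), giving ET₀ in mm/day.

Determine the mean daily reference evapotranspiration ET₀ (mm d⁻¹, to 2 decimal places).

5.81 mm d⁻¹

ET₀ = 0.27 × (0.46 × 29.1 + 8.13) = 0.27 × 21.516 = 5.8093 mm/d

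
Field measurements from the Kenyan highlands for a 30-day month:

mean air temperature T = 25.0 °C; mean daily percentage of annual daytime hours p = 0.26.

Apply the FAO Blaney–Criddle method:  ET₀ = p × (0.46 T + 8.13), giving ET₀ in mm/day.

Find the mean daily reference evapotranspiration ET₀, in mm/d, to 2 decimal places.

5.10 mm/d

ET₀ = 0.26 × (0.46 × 25.0 + 8.13) = 0.26 × 19.630 = 5.1038 mm/d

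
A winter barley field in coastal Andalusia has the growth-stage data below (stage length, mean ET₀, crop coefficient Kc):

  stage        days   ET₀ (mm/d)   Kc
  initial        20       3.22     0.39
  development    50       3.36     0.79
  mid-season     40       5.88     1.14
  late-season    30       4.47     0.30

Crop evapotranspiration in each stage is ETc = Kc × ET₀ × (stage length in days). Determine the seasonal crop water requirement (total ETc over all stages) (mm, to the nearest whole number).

initial: 0.39 × 3.22 × 20 = 25.12 mm
development: 0.79 × 3.36 × 50 = 132.72 mm
mid-season: 1.14 × 5.88 × 40 = 268.13 mm
late-season: 0.30 × 4.47 × 30 = 40.23 mm
Seasonal total = 466.20 mm

466 mm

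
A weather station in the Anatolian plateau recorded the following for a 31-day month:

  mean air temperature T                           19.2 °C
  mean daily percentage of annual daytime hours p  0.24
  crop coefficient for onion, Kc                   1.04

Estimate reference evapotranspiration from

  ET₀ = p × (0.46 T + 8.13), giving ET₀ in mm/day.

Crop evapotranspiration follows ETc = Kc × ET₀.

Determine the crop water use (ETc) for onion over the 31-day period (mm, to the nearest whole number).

ET₀ = 0.24 × (0.46 × 19.2 + 8.13) = 0.24 × 16.962 = 4.0709 mm/d
ETc = Kc × ET₀ = 1.04 × 4.0709 = 4.2337 mm/d
Over 31 days: 4.2337 × 31 = 131.245 mm

131 mm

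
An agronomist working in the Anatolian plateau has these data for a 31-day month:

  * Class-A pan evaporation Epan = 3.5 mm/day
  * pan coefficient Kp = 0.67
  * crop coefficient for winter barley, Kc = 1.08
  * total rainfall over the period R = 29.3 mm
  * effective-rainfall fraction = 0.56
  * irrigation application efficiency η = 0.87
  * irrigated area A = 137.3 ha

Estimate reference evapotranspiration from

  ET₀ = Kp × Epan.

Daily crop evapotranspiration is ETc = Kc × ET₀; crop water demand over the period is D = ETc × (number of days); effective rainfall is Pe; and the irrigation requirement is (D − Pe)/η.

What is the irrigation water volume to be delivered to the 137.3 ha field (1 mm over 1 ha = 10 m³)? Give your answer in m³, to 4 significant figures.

98010 m³

ET₀ = 0.67 × 3.5 = 2.3450 mm/d
ETc = Kc × ET₀ = 1.08 × 2.3450 = 2.5326 mm/d
Crop demand D = ETc × 31 d = 2.5326 × 31 = 78.511 mm
Pe = 0.56 × 29.3 = 16.408 mm
D − Pe = 78.511 − 16.408 = 62.103 mm
Gross irrigation = 62.103 / 0.87 = 71.383 mm
Volume = 71.383 mm × 137.3 ha × 10 = 98008.9 m³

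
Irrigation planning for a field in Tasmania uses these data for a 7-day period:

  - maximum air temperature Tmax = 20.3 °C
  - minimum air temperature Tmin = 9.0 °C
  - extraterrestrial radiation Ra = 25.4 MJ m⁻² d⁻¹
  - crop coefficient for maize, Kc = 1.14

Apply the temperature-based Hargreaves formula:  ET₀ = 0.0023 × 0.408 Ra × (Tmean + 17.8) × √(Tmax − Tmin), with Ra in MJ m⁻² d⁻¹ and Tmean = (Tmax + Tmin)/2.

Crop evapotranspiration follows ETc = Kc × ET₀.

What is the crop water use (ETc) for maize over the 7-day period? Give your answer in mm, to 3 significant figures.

20.7 mm

Tmean = (20.3 + 9.0)/2 = 14.65 °C
0.408 Ra = 0.408 × 25.4 = 10.3632 mm/d equivalent
ET₀ = 0.0023 × 10.3632 × (14.65 + 17.8) × √11.3 = 0.0023 × 10.3632 × 32.45 × 3.3615 = 2.6000 mm/d
ETc = Kc × ET₀ = 1.14 × 2.6000 = 2.9640 mm/d
Over 7 days: 2.9640 × 7 = 20.748 mm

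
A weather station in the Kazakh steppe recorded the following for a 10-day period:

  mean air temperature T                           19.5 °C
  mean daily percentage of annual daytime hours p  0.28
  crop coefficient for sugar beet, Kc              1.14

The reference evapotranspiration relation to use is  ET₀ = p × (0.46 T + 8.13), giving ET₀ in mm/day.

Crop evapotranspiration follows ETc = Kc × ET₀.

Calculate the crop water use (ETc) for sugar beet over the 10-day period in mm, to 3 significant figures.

ET₀ = 0.28 × (0.46 × 19.5 + 8.13) = 0.28 × 17.100 = 4.7880 mm/d
ETc = Kc × ET₀ = 1.14 × 4.7880 = 5.4583 mm/d
Over 10 days: 5.4583 × 10 = 54.583 mm

54.6 mm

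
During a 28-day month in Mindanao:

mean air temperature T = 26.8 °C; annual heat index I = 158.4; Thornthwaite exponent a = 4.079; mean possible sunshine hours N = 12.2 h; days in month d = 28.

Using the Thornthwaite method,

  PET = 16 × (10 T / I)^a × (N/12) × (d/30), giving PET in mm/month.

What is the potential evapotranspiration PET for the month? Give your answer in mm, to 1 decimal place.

10T/I = 10 × 26.8 / 158.4 = 1.6919
(10T/I)^a = 1.6919^4.079 = 8.5416
Uncorrected PET = 16 × 8.5416 = 136.666 mm
Correction = (N/12)(d/30) = (12.2/12)(28/30) = 0.9489
PET = 136.666 × 0.9489 = 129.682 mm/month

129.7 mm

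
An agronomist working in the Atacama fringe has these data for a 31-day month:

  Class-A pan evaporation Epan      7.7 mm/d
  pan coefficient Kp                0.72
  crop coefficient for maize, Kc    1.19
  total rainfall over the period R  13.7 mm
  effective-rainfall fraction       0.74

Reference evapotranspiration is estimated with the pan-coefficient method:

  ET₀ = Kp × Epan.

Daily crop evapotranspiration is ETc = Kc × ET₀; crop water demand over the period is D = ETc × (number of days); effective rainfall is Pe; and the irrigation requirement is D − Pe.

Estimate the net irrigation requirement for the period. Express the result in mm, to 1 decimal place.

194.4 mm

ET₀ = 0.72 × 7.7 = 5.5440 mm/d
ETc = Kc × ET₀ = 1.19 × 5.5440 = 6.5974 mm/d
Crop demand D = ETc × 31 d = 6.5974 × 31 = 204.519 mm
Pe = 0.74 × 13.7 = 10.138 mm
D − Pe = 204.519 − 10.138 = 194.381 mm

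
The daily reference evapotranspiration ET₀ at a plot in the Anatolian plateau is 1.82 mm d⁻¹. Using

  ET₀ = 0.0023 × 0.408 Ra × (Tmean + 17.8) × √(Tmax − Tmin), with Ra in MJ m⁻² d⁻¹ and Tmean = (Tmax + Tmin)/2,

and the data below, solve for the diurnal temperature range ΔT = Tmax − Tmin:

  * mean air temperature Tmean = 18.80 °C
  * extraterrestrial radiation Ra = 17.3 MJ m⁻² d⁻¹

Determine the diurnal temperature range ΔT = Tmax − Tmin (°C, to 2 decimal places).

√ΔT = ET₀ / [0.0023 × 0.408 × Ra × (Tmean+17.8)] = 1.82 / (0.0023 × 7.0584 × 36.60) = 3.0631
ΔT = 3.0631² = 9.383 °C

9.38 °C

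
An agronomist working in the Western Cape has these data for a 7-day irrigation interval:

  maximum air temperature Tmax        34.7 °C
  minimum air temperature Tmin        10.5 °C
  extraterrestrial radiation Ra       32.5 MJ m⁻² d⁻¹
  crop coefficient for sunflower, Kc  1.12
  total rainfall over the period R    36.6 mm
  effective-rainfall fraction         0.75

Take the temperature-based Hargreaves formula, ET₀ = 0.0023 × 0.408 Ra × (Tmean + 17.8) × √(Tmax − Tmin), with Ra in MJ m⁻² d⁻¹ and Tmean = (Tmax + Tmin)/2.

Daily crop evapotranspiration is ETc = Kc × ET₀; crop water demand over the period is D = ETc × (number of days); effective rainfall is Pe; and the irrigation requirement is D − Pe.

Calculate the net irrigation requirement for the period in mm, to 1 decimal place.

20.1 mm

Tmean = (34.7 + 10.5)/2 = 22.60 °C
0.408 Ra = 0.408 × 32.5 = 13.2600 mm/d equivalent
ET₀ = 0.0023 × 13.2600 × (22.60 + 17.8) × √24.2 = 0.0023 × 13.2600 × 40.40 × 4.9193 = 6.0612 mm/d
ETc = Kc × ET₀ = 1.12 × 6.0612 = 6.7885 mm/d
Crop demand D = ETc × 7 d = 6.7885 × 7 = 47.520 mm
Pe = 0.75 × 36.6 = 27.450 mm
D − Pe = 47.520 − 27.450 = 20.070 mm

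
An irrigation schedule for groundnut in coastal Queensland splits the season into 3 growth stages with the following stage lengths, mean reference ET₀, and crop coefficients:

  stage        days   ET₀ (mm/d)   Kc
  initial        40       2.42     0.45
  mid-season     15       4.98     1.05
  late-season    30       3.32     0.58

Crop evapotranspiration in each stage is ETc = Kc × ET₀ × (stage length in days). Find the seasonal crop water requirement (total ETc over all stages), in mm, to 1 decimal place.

initial: 0.45 × 2.42 × 40 = 43.56 mm
mid-season: 1.05 × 4.98 × 15 = 78.44 mm
late-season: 0.58 × 3.32 × 30 = 57.77 mm
Seasonal total = 179.77 mm

179.8 mm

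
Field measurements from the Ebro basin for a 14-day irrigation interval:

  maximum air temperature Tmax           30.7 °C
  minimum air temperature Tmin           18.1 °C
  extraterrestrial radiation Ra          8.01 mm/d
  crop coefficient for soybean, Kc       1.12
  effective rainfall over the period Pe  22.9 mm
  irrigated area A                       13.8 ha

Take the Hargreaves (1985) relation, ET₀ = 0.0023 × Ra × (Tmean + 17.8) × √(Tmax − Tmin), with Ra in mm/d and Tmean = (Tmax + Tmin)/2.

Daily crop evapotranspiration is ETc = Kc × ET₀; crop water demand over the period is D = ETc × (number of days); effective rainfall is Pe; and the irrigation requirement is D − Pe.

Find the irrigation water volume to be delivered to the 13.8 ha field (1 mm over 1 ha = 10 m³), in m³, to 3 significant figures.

2810 m³

Tmean = (30.7 + 18.1)/2 = 24.40 °C
ET₀ = 0.0023 × 8.01 × (24.40 + 17.8) × √12.6 = 0.0023 × 8.01 × 42.20 × 3.5496 = 2.7596 mm/d
ETc = Kc × ET₀ = 1.12 × 2.7596 = 3.0908 mm/d
Crop demand D = ETc × 14 d = 3.0908 × 14 = 43.271 mm
D − Pe = 43.271 − 22.9 = 20.371 mm
Volume = 20.371 mm × 13.8 ha × 10 = 2811.2 m³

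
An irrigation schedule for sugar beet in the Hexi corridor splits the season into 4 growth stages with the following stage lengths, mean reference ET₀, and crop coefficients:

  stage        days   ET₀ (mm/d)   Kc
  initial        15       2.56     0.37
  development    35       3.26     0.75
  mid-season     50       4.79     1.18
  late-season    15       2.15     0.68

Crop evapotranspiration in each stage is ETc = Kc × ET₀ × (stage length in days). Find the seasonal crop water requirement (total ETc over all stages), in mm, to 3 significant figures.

404 mm

initial: 0.37 × 2.56 × 15 = 14.21 mm
development: 0.75 × 3.26 × 35 = 85.58 mm
mid-season: 1.18 × 4.79 × 50 = 282.61 mm
late-season: 0.68 × 2.15 × 15 = 21.93 mm
Seasonal total = 404.33 mm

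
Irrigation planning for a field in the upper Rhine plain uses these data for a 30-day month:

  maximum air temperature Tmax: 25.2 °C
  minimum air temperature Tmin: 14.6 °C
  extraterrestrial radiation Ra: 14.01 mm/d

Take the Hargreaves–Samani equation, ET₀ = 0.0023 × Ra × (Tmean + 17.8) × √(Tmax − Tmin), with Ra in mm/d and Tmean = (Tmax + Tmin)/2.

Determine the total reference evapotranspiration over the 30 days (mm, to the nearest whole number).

Tmean = (25.2 + 14.6)/2 = 19.90 °C
ET₀ = 0.0023 × 14.01 × (19.90 + 17.8) × √10.6 = 0.0023 × 14.01 × 37.70 × 3.2558 = 3.9552 mm/d
Over 30 days: 3.9552 × 30 = 118.656 mm

119 mm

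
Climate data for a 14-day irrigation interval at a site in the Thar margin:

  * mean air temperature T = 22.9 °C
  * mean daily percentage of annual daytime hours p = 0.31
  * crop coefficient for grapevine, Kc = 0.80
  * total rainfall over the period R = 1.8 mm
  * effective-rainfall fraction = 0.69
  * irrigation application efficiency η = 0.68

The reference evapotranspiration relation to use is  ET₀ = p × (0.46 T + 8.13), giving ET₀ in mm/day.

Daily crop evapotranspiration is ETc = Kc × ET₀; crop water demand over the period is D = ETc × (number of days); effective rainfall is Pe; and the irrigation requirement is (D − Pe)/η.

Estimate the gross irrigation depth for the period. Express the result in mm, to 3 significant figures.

ET₀ = 0.31 × (0.46 × 22.9 + 8.13) = 0.31 × 18.664 = 5.7858 mm/d
ETc = Kc × ET₀ = 0.80 × 5.7858 = 4.6286 mm/d
Crop demand D = ETc × 14 d = 4.6286 × 14 = 64.800 mm
Pe = 0.69 × 1.8 = 1.242 mm
D − Pe = 64.800 − 1.242 = 63.558 mm
Gross irrigation = 63.558 / 0.68 = 93.468 mm

93.5 mm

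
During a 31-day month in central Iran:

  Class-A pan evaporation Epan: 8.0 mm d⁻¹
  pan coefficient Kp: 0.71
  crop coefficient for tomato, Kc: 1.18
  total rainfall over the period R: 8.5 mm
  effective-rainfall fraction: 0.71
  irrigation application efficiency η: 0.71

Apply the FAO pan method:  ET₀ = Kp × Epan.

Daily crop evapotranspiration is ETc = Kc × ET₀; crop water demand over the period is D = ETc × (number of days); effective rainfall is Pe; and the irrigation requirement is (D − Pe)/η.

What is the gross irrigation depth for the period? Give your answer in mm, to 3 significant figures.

ET₀ = 0.71 × 8.0 = 5.6800 mm/d
ETc = Kc × ET₀ = 1.18 × 5.6800 = 6.7024 mm/d
Crop demand D = ETc × 31 d = 6.7024 × 31 = 207.774 mm
Pe = 0.71 × 8.5 = 6.035 mm
D − Pe = 207.774 − 6.035 = 201.739 mm
Gross irrigation = 201.739 / 0.71 = 284.139 mm

284 mm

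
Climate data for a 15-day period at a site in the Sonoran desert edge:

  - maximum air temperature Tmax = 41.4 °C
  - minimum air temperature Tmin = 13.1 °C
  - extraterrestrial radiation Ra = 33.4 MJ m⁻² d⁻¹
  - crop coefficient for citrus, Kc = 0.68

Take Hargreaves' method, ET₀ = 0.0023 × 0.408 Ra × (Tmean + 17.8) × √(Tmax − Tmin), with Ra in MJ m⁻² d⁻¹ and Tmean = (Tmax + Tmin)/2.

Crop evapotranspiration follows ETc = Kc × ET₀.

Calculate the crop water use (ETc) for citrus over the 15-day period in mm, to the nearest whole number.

Tmean = (41.4 + 13.1)/2 = 27.25 °C
0.408 Ra = 0.408 × 33.4 = 13.6272 mm/d equivalent
ET₀ = 0.0023 × 13.6272 × (27.25 + 17.8) × √28.3 = 0.0023 × 13.6272 × 45.05 × 5.3198 = 7.5115 mm/d
ETc = Kc × ET₀ = 0.68 × 7.5115 = 5.1078 mm/d
Over 15 days: 5.1078 × 15 = 76.617 mm

77 mm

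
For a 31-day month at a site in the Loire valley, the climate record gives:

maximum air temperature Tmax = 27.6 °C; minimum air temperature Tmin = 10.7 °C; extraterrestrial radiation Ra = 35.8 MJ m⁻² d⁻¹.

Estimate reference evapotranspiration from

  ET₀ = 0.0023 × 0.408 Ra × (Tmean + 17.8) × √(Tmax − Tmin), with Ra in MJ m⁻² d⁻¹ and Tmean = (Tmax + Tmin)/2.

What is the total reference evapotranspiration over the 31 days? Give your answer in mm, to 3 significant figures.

Tmean = (27.6 + 10.7)/2 = 19.15 °C
0.408 Ra = 0.408 × 35.8 = 14.6064 mm/d equivalent
ET₀ = 0.0023 × 14.6064 × (19.15 + 17.8) × √16.9 = 0.0023 × 14.6064 × 36.95 × 4.1110 = 5.1031 mm/d
Over 31 days: 5.1031 × 31 = 158.196 mm

158 mm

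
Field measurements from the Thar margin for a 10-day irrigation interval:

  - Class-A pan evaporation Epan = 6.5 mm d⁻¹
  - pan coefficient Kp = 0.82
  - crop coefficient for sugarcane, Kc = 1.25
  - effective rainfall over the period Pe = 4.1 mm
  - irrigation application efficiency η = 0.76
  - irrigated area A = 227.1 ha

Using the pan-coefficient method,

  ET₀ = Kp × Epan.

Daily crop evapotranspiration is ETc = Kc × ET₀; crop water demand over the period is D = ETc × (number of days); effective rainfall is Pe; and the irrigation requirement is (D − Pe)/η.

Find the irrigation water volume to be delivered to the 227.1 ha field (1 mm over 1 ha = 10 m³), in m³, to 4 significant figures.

ET₀ = 0.82 × 6.5 = 5.3300 mm/d
ETc = Kc × ET₀ = 1.25 × 5.3300 = 6.6625 mm/d
Crop demand D = ETc × 10 d = 6.6625 × 10 = 66.625 mm
D − Pe = 66.625 − 4.1 = 62.525 mm
Gross irrigation = 62.525 / 0.76 = 82.270 mm
Volume = 82.270 mm × 227.1 ha × 10 = 186835.2 m³

186800 m³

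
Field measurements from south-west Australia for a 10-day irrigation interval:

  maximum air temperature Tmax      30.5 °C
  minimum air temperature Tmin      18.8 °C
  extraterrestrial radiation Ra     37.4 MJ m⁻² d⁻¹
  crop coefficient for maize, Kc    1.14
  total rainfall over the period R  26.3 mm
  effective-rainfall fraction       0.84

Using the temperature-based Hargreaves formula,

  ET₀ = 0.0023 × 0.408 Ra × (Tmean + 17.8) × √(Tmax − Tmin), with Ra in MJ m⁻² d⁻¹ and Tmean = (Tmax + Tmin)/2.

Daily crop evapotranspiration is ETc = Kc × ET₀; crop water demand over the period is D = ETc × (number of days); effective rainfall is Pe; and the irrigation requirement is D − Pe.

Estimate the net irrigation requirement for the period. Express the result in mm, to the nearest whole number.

Tmean = (30.5 + 18.8)/2 = 24.65 °C
0.408 Ra = 0.408 × 37.4 = 15.2592 mm/d equivalent
ET₀ = 0.0023 × 15.2592 × (24.65 + 17.8) × √11.7 = 0.0023 × 15.2592 × 42.45 × 3.4205 = 5.0960 mm/d
ETc = Kc × ET₀ = 1.14 × 5.0960 = 5.8094 mm/d
Crop demand D = ETc × 10 d = 5.8094 × 10 = 58.094 mm
Pe = 0.84 × 26.3 = 22.092 mm
D − Pe = 58.094 − 22.092 = 36.002 mm

36 mm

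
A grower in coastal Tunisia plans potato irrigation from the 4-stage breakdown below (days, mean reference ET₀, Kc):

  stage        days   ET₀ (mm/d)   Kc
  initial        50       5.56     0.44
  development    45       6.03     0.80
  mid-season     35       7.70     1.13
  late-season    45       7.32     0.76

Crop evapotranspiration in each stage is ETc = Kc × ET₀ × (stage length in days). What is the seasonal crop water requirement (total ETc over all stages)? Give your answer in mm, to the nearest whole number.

initial: 0.44 × 5.56 × 50 = 122.32 mm
development: 0.80 × 6.03 × 45 = 217.08 mm
mid-season: 1.13 × 7.70 × 35 = 304.54 mm
late-season: 0.76 × 7.32 × 45 = 250.34 mm
Seasonal total = 894.28 mm

894 mm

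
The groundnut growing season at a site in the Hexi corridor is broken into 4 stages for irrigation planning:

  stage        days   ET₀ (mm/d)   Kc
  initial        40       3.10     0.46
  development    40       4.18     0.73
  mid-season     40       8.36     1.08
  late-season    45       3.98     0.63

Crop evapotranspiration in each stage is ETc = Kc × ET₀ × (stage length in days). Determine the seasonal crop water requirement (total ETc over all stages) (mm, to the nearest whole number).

initial: 0.46 × 3.10 × 40 = 57.04 mm
development: 0.73 × 4.18 × 40 = 122.06 mm
mid-season: 1.08 × 8.36 × 40 = 361.15 mm
late-season: 0.63 × 3.98 × 45 = 112.83 mm
Seasonal total = 653.08 mm

653 mm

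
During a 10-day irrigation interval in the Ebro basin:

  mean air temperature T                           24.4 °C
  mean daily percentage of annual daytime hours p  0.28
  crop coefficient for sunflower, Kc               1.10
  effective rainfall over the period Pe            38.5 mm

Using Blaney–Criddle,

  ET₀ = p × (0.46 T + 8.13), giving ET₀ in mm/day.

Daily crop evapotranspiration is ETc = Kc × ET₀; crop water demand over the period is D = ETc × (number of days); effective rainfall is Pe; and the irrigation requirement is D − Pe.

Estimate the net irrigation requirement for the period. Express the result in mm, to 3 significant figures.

21.1 mm

ET₀ = 0.28 × (0.46 × 24.4 + 8.13) = 0.28 × 19.354 = 5.4191 mm/d
ETc = Kc × ET₀ = 1.10 × 5.4191 = 5.9610 mm/d
Crop demand D = ETc × 10 d = 5.9610 × 10 = 59.610 mm
D − Pe = 59.610 − 38.5 = 21.110 mm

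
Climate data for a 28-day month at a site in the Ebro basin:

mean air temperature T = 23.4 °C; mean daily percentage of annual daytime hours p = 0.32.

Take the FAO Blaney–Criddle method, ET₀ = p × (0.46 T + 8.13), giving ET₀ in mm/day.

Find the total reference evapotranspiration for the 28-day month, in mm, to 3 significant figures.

ET₀ = 0.32 × (0.46 × 23.4 + 8.13) = 0.32 × 18.894 = 6.0461 mm/d
Monthly total = 6.0461 × 28 = 169.291 mm

169 mm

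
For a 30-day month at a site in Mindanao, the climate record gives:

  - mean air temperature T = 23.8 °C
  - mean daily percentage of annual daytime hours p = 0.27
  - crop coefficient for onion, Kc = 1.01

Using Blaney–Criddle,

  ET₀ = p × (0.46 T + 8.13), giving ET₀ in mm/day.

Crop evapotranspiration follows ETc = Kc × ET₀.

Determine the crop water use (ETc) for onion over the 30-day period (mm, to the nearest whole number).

156 mm

ET₀ = 0.27 × (0.46 × 23.8 + 8.13) = 0.27 × 19.078 = 5.1511 mm/d
ETc = Kc × ET₀ = 1.01 × 5.1511 = 5.2026 mm/d
Over 30 days: 5.2026 × 30 = 156.078 mm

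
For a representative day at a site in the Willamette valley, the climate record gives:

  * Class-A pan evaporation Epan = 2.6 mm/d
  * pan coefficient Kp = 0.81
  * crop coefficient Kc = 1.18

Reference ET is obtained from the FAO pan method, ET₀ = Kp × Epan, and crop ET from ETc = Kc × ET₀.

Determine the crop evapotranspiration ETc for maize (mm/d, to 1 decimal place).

2.5 mm/d

ET₀ = 0.81 × 2.6 = 2.1060 mm/d
ETc = Kc × ET₀ = 1.18 × 2.1060 = 2.4851 mm/d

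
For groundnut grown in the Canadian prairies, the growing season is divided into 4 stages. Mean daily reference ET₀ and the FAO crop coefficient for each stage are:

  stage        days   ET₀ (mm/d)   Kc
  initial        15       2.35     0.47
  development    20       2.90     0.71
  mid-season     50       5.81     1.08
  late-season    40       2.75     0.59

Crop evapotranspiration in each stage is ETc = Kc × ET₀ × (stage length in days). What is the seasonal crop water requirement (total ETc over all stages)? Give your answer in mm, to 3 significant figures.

initial: 0.47 × 2.35 × 15 = 16.57 mm
development: 0.71 × 2.90 × 20 = 41.18 mm
mid-season: 1.08 × 5.81 × 50 = 313.74 mm
late-season: 0.59 × 2.75 × 40 = 64.90 mm
Seasonal total = 436.39 mm

436 mm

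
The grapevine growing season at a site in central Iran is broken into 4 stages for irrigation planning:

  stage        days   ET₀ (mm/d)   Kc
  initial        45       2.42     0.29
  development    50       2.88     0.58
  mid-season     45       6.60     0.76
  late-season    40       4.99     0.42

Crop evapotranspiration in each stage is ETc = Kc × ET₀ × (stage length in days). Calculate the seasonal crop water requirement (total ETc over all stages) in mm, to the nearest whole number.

425 mm

initial: 0.29 × 2.42 × 45 = 31.58 mm
development: 0.58 × 2.88 × 50 = 83.52 mm
mid-season: 0.76 × 6.60 × 45 = 225.72 mm
late-season: 0.42 × 4.99 × 40 = 83.83 mm
Seasonal total = 424.65 mm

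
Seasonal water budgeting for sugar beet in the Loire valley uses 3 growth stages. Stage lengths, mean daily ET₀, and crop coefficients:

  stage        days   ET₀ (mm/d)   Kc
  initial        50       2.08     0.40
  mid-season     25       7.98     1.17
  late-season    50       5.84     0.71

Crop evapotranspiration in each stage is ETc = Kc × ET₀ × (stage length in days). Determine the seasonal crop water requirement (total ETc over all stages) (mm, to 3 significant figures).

482 mm

initial: 0.40 × 2.08 × 50 = 41.60 mm
mid-season: 1.17 × 7.98 × 25 = 233.42 mm
late-season: 0.71 × 5.84 × 50 = 207.32 mm
Seasonal total = 482.34 mm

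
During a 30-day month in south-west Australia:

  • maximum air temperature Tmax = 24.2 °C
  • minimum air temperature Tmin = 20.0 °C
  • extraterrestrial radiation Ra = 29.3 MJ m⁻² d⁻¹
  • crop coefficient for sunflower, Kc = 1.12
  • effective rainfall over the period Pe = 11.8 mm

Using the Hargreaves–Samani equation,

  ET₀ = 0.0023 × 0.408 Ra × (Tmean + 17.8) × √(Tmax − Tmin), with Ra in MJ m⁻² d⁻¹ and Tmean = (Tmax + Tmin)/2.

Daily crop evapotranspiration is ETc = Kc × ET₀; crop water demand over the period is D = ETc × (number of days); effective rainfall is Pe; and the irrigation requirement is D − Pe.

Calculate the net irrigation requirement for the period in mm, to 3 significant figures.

Tmean = (24.2 + 20.0)/2 = 22.10 °C
0.408 Ra = 0.408 × 29.3 = 11.9544 mm/d equivalent
ET₀ = 0.0023 × 11.9544 × (22.10 + 17.8) × √4.2 = 0.0023 × 11.9544 × 39.90 × 2.0494 = 2.2483 mm/d
ETc = Kc × ET₀ = 1.12 × 2.2483 = 2.5181 mm/d
Crop demand D = ETc × 30 d = 2.5181 × 30 = 75.543 mm
D − Pe = 75.543 − 11.8 = 63.743 mm

63.7 mm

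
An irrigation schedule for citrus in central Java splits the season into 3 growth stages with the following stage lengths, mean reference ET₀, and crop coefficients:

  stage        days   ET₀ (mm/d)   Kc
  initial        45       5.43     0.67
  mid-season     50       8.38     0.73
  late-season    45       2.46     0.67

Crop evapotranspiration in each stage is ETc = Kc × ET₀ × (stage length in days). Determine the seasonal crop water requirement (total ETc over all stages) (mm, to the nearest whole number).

initial: 0.67 × 5.43 × 45 = 163.71 mm
mid-season: 0.73 × 8.38 × 50 = 305.87 mm
late-season: 0.67 × 2.46 × 45 = 74.17 mm
Seasonal total = 543.75 mm

544 mm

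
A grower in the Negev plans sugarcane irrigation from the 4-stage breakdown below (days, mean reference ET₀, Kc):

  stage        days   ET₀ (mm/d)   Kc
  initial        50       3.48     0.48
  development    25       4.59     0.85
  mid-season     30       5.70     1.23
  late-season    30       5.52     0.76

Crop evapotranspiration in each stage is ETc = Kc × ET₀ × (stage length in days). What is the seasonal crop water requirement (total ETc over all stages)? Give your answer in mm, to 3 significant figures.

initial: 0.48 × 3.48 × 50 = 83.52 mm
development: 0.85 × 4.59 × 25 = 97.54 mm
mid-season: 1.23 × 5.70 × 30 = 210.33 mm
late-season: 0.76 × 5.52 × 30 = 125.86 mm
Seasonal total = 517.25 mm

517 mm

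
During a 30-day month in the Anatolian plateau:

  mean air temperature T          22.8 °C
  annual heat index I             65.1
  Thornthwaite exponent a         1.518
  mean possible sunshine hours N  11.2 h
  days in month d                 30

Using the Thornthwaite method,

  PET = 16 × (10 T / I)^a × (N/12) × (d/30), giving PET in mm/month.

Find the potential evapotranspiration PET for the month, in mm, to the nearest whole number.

100 mm

10T/I = 10 × 22.8 / 65.1 = 3.5023
(10T/I)^a = 3.5023^1.518 = 6.7039
Uncorrected PET = 16 × 6.7039 = 107.262 mm
Correction = (N/12)(d/30) = (11.2/12)(30/30) = 0.9333
PET = 107.262 × 0.9333 = 100.108 mm/month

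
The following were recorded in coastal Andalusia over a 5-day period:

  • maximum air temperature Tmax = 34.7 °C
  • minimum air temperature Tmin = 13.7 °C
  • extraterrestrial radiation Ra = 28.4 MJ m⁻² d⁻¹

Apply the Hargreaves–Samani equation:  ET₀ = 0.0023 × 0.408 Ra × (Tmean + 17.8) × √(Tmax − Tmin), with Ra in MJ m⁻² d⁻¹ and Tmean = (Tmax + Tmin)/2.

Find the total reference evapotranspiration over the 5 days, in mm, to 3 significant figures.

25.6 mm

Tmean = (34.7 + 13.7)/2 = 24.20 °C
0.408 Ra = 0.408 × 28.4 = 11.5872 mm/d equivalent
ET₀ = 0.0023 × 11.5872 × (24.20 + 17.8) × √21.0 = 0.0023 × 11.5872 × 42.00 × 4.5826 = 5.1294 mm/d
Over 5 days: 5.1294 × 5 = 25.647 mm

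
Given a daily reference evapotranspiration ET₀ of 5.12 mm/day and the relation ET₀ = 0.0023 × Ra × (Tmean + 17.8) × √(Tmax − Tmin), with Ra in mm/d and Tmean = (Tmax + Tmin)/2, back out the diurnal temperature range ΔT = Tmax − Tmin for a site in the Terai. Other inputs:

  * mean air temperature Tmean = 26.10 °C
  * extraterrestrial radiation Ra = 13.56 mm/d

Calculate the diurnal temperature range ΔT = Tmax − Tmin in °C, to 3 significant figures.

14.0 °C

√ΔT = ET₀ / [0.0023 × Ra × (Tmean+17.8)] = 5.12 / (0.0023 × 13.56 × 43.90) = 3.7395
ΔT = 3.7395² = 13.984 °C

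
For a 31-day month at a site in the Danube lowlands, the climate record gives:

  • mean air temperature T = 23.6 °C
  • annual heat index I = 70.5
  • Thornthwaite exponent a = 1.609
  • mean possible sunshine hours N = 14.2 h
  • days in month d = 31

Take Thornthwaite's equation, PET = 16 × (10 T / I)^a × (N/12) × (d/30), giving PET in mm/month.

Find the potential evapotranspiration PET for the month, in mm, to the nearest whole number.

10T/I = 10 × 23.6 / 70.5 = 3.3475
(10T/I)^a = 3.3475^1.609 = 6.9868
Uncorrected PET = 16 × 6.9868 = 111.789 mm
Correction = (N/12)(d/30) = (14.2/12)(31/30) = 1.2228
PET = 111.789 × 1.2228 = 136.696 mm/month

137 mm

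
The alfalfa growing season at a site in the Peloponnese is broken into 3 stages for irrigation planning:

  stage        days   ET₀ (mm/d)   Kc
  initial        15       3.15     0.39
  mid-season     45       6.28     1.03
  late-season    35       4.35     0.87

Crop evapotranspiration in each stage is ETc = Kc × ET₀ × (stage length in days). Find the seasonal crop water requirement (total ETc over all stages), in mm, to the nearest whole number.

initial: 0.39 × 3.15 × 15 = 18.43 mm
mid-season: 1.03 × 6.28 × 45 = 291.08 mm
late-season: 0.87 × 4.35 × 35 = 132.46 mm
Seasonal total = 441.97 mm

442 mm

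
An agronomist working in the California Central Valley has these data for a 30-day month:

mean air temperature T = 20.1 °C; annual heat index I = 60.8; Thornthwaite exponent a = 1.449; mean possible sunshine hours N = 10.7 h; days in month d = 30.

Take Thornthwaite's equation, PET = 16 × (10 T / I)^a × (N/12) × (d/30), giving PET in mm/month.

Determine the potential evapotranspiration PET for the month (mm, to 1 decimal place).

10T/I = 10 × 20.1 / 60.8 = 3.3059
(10T/I)^a = 3.3059^1.449 = 5.6552
Uncorrected PET = 16 × 5.6552 = 90.483 mm
Correction = (N/12)(d/30) = (10.7/12)(30/30) = 0.8917
PET = 90.483 × 0.8917 = 80.684 mm/month

80.7 mm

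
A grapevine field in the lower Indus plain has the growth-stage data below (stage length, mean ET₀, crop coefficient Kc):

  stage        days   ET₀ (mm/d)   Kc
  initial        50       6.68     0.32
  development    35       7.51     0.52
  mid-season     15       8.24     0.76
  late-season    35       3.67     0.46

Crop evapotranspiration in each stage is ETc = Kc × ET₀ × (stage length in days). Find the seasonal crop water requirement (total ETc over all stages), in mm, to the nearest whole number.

initial: 0.32 × 6.68 × 50 = 106.88 mm
development: 0.52 × 7.51 × 35 = 136.68 mm
mid-season: 0.76 × 8.24 × 15 = 93.94 mm
late-season: 0.46 × 3.67 × 35 = 59.09 mm
Seasonal total = 396.59 mm

397 mm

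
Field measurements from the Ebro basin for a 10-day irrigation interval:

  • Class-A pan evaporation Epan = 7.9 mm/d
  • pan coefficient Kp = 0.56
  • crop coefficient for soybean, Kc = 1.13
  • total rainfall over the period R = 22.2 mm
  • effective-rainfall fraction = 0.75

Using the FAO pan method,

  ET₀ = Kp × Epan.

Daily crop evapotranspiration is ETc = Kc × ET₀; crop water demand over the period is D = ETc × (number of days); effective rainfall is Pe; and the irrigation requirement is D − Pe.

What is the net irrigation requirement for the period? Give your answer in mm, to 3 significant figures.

ET₀ = 0.56 × 7.9 = 4.4240 mm/d
ETc = Kc × ET₀ = 1.13 × 4.4240 = 4.9991 mm/d
Crop demand D = ETc × 10 d = 4.9991 × 10 = 49.991 mm
Pe = 0.75 × 22.2 = 16.650 mm
D − Pe = 49.991 − 16.650 = 33.341 mm

33.3 mm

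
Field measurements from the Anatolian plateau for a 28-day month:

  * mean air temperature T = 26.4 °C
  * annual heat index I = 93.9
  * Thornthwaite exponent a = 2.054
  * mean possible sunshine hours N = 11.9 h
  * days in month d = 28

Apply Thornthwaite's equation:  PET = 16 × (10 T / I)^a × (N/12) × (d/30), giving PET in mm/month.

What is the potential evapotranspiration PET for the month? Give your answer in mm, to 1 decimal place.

123.8 mm

10T/I = 10 × 26.4 / 93.9 = 2.8115
(10T/I)^a = 2.8115^2.054 = 8.3583
Uncorrected PET = 16 × 8.3583 = 133.733 mm
Correction = (N/12)(d/30) = (11.9/12)(28/30) = 0.9256
PET = 133.733 × 0.9256 = 123.783 mm/month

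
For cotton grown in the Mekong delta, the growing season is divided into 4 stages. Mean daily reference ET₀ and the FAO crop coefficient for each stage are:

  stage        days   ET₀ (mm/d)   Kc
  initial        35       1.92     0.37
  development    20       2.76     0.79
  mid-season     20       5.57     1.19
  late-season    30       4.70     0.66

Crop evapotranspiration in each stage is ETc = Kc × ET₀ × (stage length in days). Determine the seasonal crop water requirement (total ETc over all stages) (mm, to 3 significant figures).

initial: 0.37 × 1.92 × 35 = 24.86 mm
development: 0.79 × 2.76 × 20 = 43.61 mm
mid-season: 1.19 × 5.57 × 20 = 132.57 mm
late-season: 0.66 × 4.70 × 30 = 93.06 mm
Seasonal total = 294.10 mm

294 mm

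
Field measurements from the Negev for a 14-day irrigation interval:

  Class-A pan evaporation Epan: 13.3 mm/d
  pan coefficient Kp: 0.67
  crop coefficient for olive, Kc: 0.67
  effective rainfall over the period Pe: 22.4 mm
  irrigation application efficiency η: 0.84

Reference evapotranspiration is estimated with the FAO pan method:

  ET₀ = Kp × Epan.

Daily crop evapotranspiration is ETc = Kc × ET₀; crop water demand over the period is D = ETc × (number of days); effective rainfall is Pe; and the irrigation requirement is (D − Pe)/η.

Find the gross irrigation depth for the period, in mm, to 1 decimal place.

72.8 mm

ET₀ = 0.67 × 13.3 = 8.9110 mm/d
ETc = Kc × ET₀ = 0.67 × 8.9110 = 5.9704 mm/d
Crop demand D = ETc × 14 d = 5.9704 × 14 = 83.586 mm
D − Pe = 83.586 − 22.4 = 61.186 mm
Gross irrigation = 61.186 / 0.84 = 72.840 mm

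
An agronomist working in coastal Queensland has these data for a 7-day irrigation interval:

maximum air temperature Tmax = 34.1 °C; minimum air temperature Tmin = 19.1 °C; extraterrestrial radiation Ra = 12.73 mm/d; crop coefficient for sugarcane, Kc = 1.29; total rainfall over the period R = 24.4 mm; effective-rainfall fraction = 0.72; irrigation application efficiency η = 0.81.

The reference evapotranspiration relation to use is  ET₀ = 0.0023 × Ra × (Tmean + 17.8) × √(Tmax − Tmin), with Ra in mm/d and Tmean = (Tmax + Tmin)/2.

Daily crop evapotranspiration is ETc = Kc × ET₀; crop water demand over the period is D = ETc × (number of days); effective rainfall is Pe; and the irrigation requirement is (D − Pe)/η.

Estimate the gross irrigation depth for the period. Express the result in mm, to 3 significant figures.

Tmean = (34.1 + 19.1)/2 = 26.60 °C
ET₀ = 0.0023 × 12.73 × (26.60 + 17.8) × √15.0 = 0.0023 × 12.73 × 44.40 × 3.8730 = 5.0349 mm/d
ETc = Kc × ET₀ = 1.29 × 5.0349 = 6.4950 mm/d
Crop demand D = ETc × 7 d = 6.4950 × 7 = 45.465 mm
Pe = 0.72 × 24.4 = 17.568 mm
D − Pe = 45.465 − 17.568 = 27.897 mm
Gross irrigation = 27.897 / 0.81 = 34.441 mm

34.4 mm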